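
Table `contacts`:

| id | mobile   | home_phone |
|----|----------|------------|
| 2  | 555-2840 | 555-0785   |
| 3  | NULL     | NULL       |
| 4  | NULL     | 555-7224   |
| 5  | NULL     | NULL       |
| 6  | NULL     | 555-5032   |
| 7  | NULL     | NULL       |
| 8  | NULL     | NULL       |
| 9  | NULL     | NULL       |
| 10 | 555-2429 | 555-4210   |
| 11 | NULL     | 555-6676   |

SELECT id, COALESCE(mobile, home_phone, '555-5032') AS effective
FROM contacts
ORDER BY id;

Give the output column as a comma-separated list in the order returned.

555-2840, 555-5032, 555-7224, 555-5032, 555-5032, 555-5032, 555-5032, 555-5032, 555-2429, 555-6676

id=2: mobile=555-2840 → 555-2840
id=3: mobile=NULL, home_phone=NULL, → literal 555-5032 → 555-5032
id=4: mobile=NULL, home_phone=555-7224 → 555-7224
id=5: mobile=NULL, home_phone=NULL, → literal 555-5032 → 555-5032
id=6: mobile=NULL, home_phone=555-5032 → 555-5032
id=7: mobile=NULL, home_phone=NULL, → literal 555-5032 → 555-5032
id=8: mobile=NULL, home_phone=NULL, → literal 555-5032 → 555-5032
id=9: mobile=NULL, home_phone=NULL, → literal 555-5032 → 555-5032
id=10: mobile=555-2429 → 555-2429
id=11: mobile=NULL, home_phone=555-6676 → 555-6676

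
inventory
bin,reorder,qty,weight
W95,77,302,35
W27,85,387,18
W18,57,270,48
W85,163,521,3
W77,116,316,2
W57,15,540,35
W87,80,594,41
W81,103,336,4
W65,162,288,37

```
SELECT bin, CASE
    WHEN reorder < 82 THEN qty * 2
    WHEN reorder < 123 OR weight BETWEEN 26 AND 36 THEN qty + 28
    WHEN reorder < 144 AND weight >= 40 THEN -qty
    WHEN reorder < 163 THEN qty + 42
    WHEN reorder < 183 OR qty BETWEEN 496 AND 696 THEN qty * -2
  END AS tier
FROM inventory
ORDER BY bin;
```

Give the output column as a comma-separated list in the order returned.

540, 415, 1080, 330, 344, 364, -1042, 1188, 604

bin=W18: reorder < 82 → 540
bin=W27: reorder < 123 OR weight BETWEEN 26 AND 36 → 415
bin=W57: reorder < 82 → 1080
bin=W65: reorder < 163 → 330
bin=W77: reorder < 123 OR weight BETWEEN 26 AND 36 → 344
bin=W81: reorder < 123 OR weight BETWEEN 26 AND 36 → 364
bin=W85: reorder < 183 OR qty BETWEEN 496 AND 696 → -1042
bin=W87: reorder < 82 → 1188
bin=W95: reorder < 82 → 604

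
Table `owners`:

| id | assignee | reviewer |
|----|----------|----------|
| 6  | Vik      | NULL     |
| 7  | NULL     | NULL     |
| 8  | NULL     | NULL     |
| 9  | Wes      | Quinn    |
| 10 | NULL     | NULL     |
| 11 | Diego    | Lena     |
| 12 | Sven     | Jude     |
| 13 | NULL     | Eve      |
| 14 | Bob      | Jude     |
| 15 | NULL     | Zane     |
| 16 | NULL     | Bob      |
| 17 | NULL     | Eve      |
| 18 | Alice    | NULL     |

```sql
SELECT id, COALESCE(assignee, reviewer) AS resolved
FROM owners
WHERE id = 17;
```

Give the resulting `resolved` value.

Eve

id = 17: assignee=NULL, reviewer=Eve.
assignee=NULL, reviewer=Eve → Eve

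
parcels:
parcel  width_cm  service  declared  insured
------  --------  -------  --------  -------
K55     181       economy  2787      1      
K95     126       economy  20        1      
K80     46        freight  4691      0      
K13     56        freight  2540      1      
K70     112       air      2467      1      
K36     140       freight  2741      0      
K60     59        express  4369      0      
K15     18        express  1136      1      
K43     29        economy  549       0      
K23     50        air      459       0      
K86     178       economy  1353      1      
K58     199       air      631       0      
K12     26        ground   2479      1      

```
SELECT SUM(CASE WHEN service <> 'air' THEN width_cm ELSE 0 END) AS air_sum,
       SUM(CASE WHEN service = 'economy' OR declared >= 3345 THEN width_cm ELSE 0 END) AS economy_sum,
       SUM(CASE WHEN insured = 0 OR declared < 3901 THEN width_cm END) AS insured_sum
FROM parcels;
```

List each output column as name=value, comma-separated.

air_sum=859, economy_sum=619, insured_sum=1220

[air_sum: service <> 'air']
parcel=K55: ✓ → 181
parcel=K95: ✓ → 126
parcel=K80: ✓ → 46
parcel=K13: ✓ → 56
parcel=K70: ✗
parcel=K36: ✓ → 140
parcel=K60: ✓ → 59
parcel=K15: ✓ → 18
parcel=K43: ✓ → 29
parcel=K23: ✗
parcel=K86: ✓ → 178
parcel=K58: ✗
parcel=K12: ✓ → 26
air_sum = 181 + 126 + 46 + 56 + 140 + 59 + 18 + 29 + 178 + 26 = 859
—
[economy_sum: service = 'economy' OR declared >= 3345]
parcel=K55: ✓ → 181
parcel=K95: ✓ → 126
parcel=K80: ✓ → 46
parcel=K13: ✗
parcel=K70: ✗
parcel=K36: ✗
parcel=K60: ✓ → 59
parcel=K15: ✗
parcel=K43: ✓ → 29
parcel=K23: ✗
parcel=K86: ✓ → 178
parcel=K58: ✗
parcel=K12: ✗
economy_sum = 181 + 126 + 46 + 59 + 29 + 178 = 619
—
[insured_sum: insured = 0 OR declared < 3901]
parcel=K55: ✓ → 181
parcel=K95: ✓ → 126
parcel=K80: ✓ → 46
parcel=K13: ✓ → 56
parcel=K70: ✓ → 112
parcel=K36: ✓ → 140
parcel=K60: ✓ → 59
parcel=K15: ✓ → 18
parcel=K43: ✓ → 29
parcel=K23: ✓ → 50
parcel=K86: ✓ → 178
parcel=K58: ✓ → 199
parcel=K12: ✓ → 26
insured_sum = 181 + 126 + 46 + 56 + 112 + 140 + 59 + 18 + 29 + 50 + 178 + 199 + 26 = 1220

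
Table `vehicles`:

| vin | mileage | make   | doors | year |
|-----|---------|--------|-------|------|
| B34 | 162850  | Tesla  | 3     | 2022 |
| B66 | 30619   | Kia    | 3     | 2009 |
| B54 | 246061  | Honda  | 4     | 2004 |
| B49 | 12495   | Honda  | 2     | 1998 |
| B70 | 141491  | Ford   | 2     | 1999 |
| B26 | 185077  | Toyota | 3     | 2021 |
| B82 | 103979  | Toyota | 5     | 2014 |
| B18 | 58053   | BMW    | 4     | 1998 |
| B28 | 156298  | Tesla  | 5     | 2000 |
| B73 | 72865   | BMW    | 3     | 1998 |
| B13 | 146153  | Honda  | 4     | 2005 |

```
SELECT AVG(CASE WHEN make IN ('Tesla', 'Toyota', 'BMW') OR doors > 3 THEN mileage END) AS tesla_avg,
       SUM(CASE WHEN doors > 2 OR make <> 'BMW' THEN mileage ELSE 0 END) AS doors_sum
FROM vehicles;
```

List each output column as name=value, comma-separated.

[tesla_avg: make IN ('Tesla', 'Toyota', 'BMW') OR doors > 3]
vin=B34: ✓ → 162850
vin=B66: ✗
vin=B54: ✓ → 246061
vin=B49: ✗
vin=B70: ✗
vin=B26: ✓ → 185077
vin=B82: ✓ → 103979
vin=B18: ✓ → 58053
vin=B28: ✓ → 156298
vin=B73: ✓ → 72865
vin=B13: ✓ → 146153
tesla_avg = (162850 + 246061 + 185077 + 103979 + 58053 + 156298 + 72865 + 146153) / 8 = 141417
—
[doors_sum: doors > 2 OR make <> 'BMW']
vin=B34: ✓ → 162850
vin=B66: ✓ → 30619
vin=B54: ✓ → 246061
vin=B49: ✓ → 12495
vin=B70: ✓ → 141491
vin=B26: ✓ → 185077
vin=B82: ✓ → 103979
vin=B18: ✓ → 58053
vin=B28: ✓ → 156298
vin=B73: ✓ → 72865
vin=B13: ✓ → 146153
doors_sum = 162850 + 30619 + 246061 + 12495 + 141491 + 185077 + 103979 + 58053 + 156298 + 72865 + 146153 = 1315941

tesla_avg=141417, doors_sum=1315941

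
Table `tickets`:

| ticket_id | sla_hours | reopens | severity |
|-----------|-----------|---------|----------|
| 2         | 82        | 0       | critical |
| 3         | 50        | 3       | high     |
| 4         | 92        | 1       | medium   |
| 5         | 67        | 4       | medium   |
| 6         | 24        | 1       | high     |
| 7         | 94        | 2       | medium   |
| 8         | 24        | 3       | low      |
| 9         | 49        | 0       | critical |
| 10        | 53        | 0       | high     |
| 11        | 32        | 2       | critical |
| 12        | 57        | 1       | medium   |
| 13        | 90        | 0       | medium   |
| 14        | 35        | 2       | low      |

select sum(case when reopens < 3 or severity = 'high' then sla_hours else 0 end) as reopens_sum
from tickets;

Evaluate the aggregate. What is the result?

658

ticket_id=2: ✓ → 82
ticket_id=3: ✓ → 50
ticket_id=4: ✓ → 92
ticket_id=5: ✗
ticket_id=6: ✓ → 24
ticket_id=7: ✓ → 94
ticket_id=8: ✗
ticket_id=9: ✓ → 49
ticket_id=10: ✓ → 53
ticket_id=11: ✓ → 32
ticket_id=12: ✓ → 57
ticket_id=13: ✓ → 90
ticket_id=14: ✓ → 35
reopens_sum = 82 + 50 + 92 + 24 + 94 + 49 + 53 + 32 + 57 + 90 + 35 = 658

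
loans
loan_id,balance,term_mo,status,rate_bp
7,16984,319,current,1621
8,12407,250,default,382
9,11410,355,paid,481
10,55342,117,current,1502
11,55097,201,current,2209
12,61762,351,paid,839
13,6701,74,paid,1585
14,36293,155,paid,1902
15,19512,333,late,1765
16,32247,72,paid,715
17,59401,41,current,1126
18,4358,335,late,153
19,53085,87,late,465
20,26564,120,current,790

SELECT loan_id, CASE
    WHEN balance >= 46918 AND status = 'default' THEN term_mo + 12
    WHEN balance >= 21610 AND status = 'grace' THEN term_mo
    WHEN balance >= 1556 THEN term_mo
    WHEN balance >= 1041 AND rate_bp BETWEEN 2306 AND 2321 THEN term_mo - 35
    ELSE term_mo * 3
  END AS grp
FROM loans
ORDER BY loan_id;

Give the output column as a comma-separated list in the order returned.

loan_id=7: balance >= 1556 → 319
loan_id=8: balance >= 1556 → 250
loan_id=9: balance >= 1556 → 355
loan_id=10: balance >= 1556 → 117
loan_id=11: balance >= 1556 → 201
loan_id=12: balance >= 1556 → 351
loan_id=13: balance >= 1556 → 74
loan_id=14: balance >= 1556 → 155
loan_id=15: balance >= 1556 → 333
loan_id=16: balance >= 1556 → 72
loan_id=17: balance >= 1556 → 41
loan_id=18: balance >= 1556 → 335
loan_id=19: balance >= 1556 → 87
loan_id=20: balance >= 1556 → 120

319, 250, 355, 117, 201, 351, 74, 155, 333, 72, 41, 335, 87, 120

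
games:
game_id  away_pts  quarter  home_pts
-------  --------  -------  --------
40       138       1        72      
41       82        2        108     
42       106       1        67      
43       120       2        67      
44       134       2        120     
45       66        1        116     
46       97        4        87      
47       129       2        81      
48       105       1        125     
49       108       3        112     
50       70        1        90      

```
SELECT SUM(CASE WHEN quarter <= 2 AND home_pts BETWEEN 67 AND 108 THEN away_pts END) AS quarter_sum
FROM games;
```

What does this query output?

game_id=40: ✓ → 138
game_id=41: ✓ → 82
game_id=42: ✓ → 106
game_id=43: ✓ → 120
game_id=44: ✗
game_id=45: ✗
game_id=46: ✗
game_id=47: ✓ → 129
game_id=48: ✗
game_id=49: ✗
game_id=50: ✓ → 70
quarter_sum = 138 + 82 + 106 + 120 + 129 + 70 = 645

645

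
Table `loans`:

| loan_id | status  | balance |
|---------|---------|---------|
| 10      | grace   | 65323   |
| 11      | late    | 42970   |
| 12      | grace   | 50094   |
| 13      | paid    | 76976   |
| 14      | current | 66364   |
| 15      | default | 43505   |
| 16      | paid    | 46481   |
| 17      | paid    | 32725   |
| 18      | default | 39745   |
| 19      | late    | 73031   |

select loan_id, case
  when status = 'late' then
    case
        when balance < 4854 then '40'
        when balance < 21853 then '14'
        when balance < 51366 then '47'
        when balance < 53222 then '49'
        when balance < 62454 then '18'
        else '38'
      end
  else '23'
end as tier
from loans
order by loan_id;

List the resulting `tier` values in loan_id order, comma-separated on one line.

23, 47, 23, 23, 23, 23, 23, 23, 23, 38

loan_id=10: status='grace' → outer ELSE → 23
loan_id=11: status='late' → inner[balance < 51366] → 47
loan_id=12: status='grace' → outer ELSE → 23
loan_id=13: status='paid' → outer ELSE → 23
loan_id=14: status='current' → outer ELSE → 23
loan_id=15: status='default' → outer ELSE → 23
loan_id=16: status='paid' → outer ELSE → 23
loan_id=17: status='paid' → outer ELSE → 23
loan_id=18: status='default' → outer ELSE → 23
loan_id=19: status='late' → inner[ELSE] → 38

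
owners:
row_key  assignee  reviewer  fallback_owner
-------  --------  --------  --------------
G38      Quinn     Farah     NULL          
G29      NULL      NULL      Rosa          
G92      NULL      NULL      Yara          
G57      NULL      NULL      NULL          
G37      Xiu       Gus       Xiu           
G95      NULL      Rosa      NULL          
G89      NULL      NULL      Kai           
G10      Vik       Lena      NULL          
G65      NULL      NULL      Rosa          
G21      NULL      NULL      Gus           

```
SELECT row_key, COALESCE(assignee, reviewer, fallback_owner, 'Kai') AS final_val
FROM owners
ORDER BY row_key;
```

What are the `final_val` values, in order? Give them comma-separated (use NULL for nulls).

row_key=G10: assignee=Vik → Vik
row_key=G21: assignee=NULL, reviewer=NULL, fallback_owner=Gus → Gus
row_key=G29: assignee=NULL, reviewer=NULL, fallback_owner=Rosa → Rosa
row_key=G37: assignee=Xiu → Xiu
row_key=G38: assignee=Quinn → Quinn
row_key=G57: assignee=NULL, reviewer=NULL, fallback_owner=NULL, → literal Kai → Kai
row_key=G65: assignee=NULL, reviewer=NULL, fallback_owner=Rosa → Rosa
row_key=G89: assignee=NULL, reviewer=NULL, fallback_owner=Kai → Kai
row_key=G92: assignee=NULL, reviewer=NULL, fallback_owner=Yara → Yara
row_key=G95: assignee=NULL, reviewer=Rosa → Rosa

Vik, Gus, Rosa, Xiu, Quinn, Kai, Rosa, Kai, Yara, Rosa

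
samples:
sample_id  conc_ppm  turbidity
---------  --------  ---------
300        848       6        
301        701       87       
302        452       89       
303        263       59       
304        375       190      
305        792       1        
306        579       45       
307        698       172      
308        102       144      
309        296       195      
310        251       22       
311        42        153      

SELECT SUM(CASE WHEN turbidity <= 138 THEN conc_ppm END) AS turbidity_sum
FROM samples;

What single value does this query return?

3886

sample_id=300: ✓ → 848
sample_id=301: ✓ → 701
sample_id=302: ✓ → 452
sample_id=303: ✓ → 263
sample_id=304: ✗
sample_id=305: ✓ → 792
sample_id=306: ✓ → 579
sample_id=307: ✗
sample_id=308: ✗
sample_id=309: ✗
sample_id=310: ✓ → 251
sample_id=311: ✗
turbidity_sum = 848 + 701 + 452 + 263 + 792 + 579 + 251 = 3886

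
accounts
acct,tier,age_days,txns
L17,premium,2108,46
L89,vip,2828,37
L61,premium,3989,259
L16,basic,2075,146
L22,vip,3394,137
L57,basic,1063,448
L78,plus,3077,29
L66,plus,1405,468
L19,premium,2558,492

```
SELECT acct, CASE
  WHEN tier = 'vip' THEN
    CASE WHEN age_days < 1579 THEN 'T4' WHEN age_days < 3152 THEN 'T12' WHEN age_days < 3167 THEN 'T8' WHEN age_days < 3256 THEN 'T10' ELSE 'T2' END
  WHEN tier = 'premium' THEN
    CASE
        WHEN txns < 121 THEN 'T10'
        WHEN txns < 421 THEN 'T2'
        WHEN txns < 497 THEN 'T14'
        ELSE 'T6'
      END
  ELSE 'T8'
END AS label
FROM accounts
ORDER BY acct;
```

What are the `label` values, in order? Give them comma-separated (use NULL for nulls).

acct=L16: tier='basic' → outer ELSE → T8
acct=L17: tier='premium' → inner[txns < 121] → T10
acct=L19: tier='premium' → inner[txns < 497] → T14
acct=L22: tier='vip' → inner[ELSE] → T2
acct=L57: tier='basic' → outer ELSE → T8
acct=L61: tier='premium' → inner[txns < 421] → T2
acct=L66: tier='plus' → outer ELSE → T8
acct=L78: tier='plus' → outer ELSE → T8
acct=L89: tier='vip' → inner[age_days < 3152] → T12

T8, T10, T14, T2, T8, T2, T8, T8, T12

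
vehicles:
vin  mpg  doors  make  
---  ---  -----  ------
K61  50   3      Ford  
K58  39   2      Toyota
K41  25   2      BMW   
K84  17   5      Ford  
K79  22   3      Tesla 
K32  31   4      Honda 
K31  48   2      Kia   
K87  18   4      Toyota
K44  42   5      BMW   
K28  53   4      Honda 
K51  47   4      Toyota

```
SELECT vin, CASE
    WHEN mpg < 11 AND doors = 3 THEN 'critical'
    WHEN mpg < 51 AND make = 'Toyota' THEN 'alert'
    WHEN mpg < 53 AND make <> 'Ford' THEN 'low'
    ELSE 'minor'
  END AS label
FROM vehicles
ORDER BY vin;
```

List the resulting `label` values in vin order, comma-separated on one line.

minor, low, low, low, low, alert, alert, minor, low, minor, alert

vin=K28: ELSE → minor
vin=K31: mpg < 53 AND make <> 'Ford' → low
vin=K32: mpg < 53 AND make <> 'Ford' → low
vin=K41: mpg < 53 AND make <> 'Ford' → low
vin=K44: mpg < 53 AND make <> 'Ford' → low
vin=K51: mpg < 51 AND make = 'Toyota' → alert
vin=K58: mpg < 51 AND make = 'Toyota' → alert
vin=K61: ELSE → minor
vin=K79: mpg < 53 AND make <> 'Ford' → low
vin=K84: ELSE → minor
vin=K87: mpg < 51 AND make = 'Toyota' → alert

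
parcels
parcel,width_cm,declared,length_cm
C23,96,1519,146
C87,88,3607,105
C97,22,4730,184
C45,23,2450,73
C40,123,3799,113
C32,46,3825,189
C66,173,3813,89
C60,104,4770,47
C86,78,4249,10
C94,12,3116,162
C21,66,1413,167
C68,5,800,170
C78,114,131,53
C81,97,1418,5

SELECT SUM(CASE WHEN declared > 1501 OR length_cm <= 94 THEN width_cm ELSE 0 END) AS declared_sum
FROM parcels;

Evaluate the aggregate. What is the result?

976

parcel=C23: ✓ → 96
parcel=C87: ✓ → 88
parcel=C97: ✓ → 22
parcel=C45: ✓ → 23
parcel=C40: ✓ → 123
parcel=C32: ✓ → 46
parcel=C66: ✓ → 173
parcel=C60: ✓ → 104
parcel=C86: ✓ → 78
parcel=C94: ✓ → 12
parcel=C21: ✗
parcel=C68: ✗
parcel=C78: ✓ → 114
parcel=C81: ✓ → 97
declared_sum = 96 + 88 + 22 + 23 + 123 + 46 + 173 + 104 + 78 + 12 + 114 + 97 = 976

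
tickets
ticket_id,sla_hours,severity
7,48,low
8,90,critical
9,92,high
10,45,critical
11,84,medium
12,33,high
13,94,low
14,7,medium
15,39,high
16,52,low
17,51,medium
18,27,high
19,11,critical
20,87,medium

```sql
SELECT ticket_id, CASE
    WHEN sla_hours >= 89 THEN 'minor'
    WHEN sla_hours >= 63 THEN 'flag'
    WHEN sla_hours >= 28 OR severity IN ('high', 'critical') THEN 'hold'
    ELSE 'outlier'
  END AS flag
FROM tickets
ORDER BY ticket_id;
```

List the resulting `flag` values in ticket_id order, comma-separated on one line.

ticket_id=7: sla_hours >= 28 OR severity IN ('high', 'critical') → hold
ticket_id=8: sla_hours >= 89 → minor
ticket_id=9: sla_hours >= 89 → minor
ticket_id=10: sla_hours >= 28 OR severity IN ('high', 'critical') → hold
ticket_id=11: sla_hours >= 63 → flag
ticket_id=12: sla_hours >= 28 OR severity IN ('high', 'critical') → hold
ticket_id=13: sla_hours >= 89 → minor
ticket_id=14: ELSE → outlier
ticket_id=15: sla_hours >= 28 OR severity IN ('high', 'critical') → hold
ticket_id=16: sla_hours >= 28 OR severity IN ('high', 'critical') → hold
ticket_id=17: sla_hours >= 28 OR severity IN ('high', 'critical') → hold
ticket_id=18: sla_hours >= 28 OR severity IN ('high', 'critical') → hold
ticket_id=19: sla_hours >= 28 OR severity IN ('high', 'critical') → hold
ticket_id=20: sla_hours >= 63 → flag

hold, minor, minor, hold, flag, hold, minor, outlier, hold, hold, hold, hold, hold, flag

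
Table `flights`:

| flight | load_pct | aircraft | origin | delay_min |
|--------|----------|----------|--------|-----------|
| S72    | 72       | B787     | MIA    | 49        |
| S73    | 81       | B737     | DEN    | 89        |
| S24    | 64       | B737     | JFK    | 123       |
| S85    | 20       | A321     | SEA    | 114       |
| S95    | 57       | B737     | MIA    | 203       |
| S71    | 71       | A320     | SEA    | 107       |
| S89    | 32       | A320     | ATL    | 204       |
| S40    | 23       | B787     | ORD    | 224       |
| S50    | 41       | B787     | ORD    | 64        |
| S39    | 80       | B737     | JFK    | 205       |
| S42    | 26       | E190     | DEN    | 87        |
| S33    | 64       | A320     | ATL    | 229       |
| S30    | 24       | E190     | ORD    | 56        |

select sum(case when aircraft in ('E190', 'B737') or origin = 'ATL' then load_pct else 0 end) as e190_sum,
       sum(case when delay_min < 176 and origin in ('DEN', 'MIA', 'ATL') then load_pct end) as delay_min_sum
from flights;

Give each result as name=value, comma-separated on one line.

e190_sum=428, delay_min_sum=179

[e190_sum: aircraft in ('E190', 'B737') or origin = 'ATL']
flight=S72: ✗
flight=S73: ✓ → 81
flight=S24: ✓ → 64
flight=S85: ✗
flight=S95: ✓ → 57
flight=S71: ✗
flight=S89: ✓ → 32
flight=S40: ✗
flight=S50: ✗
flight=S39: ✓ → 80
flight=S42: ✓ → 26
flight=S33: ✓ → 64
flight=S30: ✓ → 24
e190_sum = 81 + 64 + 57 + 32 + 80 + 26 + 64 + 24 = 428
—
[delay_min_sum: delay_min < 176 and origin in ('DEN', 'MIA', 'ATL')]
flight=S72: ✓ → 72
flight=S73: ✓ → 81
flight=S24: ✗
flight=S85: ✗
flight=S95: ✗
flight=S71: ✗
flight=S89: ✗
flight=S40: ✗
flight=S50: ✗
flight=S39: ✗
flight=S42: ✓ → 26
flight=S33: ✗
flight=S30: ✗
delay_min_sum = 72 + 81 + 26 = 179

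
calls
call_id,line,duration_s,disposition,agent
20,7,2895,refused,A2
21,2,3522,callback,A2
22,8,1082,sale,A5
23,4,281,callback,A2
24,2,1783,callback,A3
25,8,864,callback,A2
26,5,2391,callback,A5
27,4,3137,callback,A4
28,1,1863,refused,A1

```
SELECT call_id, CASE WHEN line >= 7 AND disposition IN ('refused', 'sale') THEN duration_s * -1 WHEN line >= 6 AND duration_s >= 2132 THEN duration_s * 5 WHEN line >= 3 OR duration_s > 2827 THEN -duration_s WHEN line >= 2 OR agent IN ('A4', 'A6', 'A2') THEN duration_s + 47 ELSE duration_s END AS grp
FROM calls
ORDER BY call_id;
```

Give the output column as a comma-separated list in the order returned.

call_id=20: line >= 7 AND disposition IN ('refused', 'sale') → -2895
call_id=21: line >= 3 OR duration_s > 2827 → -3522
call_id=22: line >= 7 AND disposition IN ('refused', 'sale') → -1082
call_id=23: line >= 3 OR duration_s > 2827 → -281
call_id=24: line >= 2 OR agent IN ('A4', 'A6', 'A2') → 1830
call_id=25: line >= 3 OR duration_s > 2827 → -864
call_id=26: line >= 3 OR duration_s > 2827 → -2391
call_id=27: line >= 3 OR duration_s > 2827 → -3137
call_id=28: ELSE → 1863

-2895, -3522, -1082, -281, 1830, -864, -2391, -3137, 1863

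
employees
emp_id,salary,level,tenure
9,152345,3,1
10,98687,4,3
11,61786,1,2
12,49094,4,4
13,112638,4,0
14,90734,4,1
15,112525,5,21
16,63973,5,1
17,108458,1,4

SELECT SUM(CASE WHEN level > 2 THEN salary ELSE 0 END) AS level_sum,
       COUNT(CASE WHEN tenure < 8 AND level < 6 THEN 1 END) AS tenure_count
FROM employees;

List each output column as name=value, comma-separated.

[level_sum: level > 2]
emp_id=9: ✓ → 152345
emp_id=10: ✓ → 98687
emp_id=11: ✗
emp_id=12: ✓ → 49094
emp_id=13: ✓ → 112638
emp_id=14: ✓ → 90734
emp_id=15: ✓ → 112525
emp_id=16: ✓ → 63973
emp_id=17: ✗
level_sum = 152345 + 98687 + 49094 + 112638 + 90734 + 112525 + 63973 = 679996
—
[tenure_count: tenure < 8 AND level < 6]
emp_id=9: ✓ → 1
emp_id=10: ✓ → 1
emp_id=11: ✓ → 1
emp_id=12: ✓ → 1
emp_id=13: ✓ → 1
emp_id=14: ✓ → 1
emp_id=15: ✗
emp_id=16: ✓ → 1
emp_id=17: ✓ → 1
tenure_count = COUNT(1, 1, 1, 1, 1, 1, 1, 1) = 8

level_sum=679996, tenure_count=8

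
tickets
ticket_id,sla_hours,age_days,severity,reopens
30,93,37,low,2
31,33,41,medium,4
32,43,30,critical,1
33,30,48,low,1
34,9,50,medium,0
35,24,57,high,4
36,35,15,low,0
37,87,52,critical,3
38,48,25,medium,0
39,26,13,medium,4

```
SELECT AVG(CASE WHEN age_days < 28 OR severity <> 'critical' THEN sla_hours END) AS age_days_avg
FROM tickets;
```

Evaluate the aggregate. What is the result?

ticket_id=30: ✓ → 93
ticket_id=31: ✓ → 33
ticket_id=32: ✗
ticket_id=33: ✓ → 30
ticket_id=34: ✓ → 9
ticket_id=35: ✓ → 24
ticket_id=36: ✓ → 35
ticket_id=37: ✗
ticket_id=38: ✓ → 48
ticket_id=39: ✓ → 26
age_days_avg = (93 + 33 + 30 + 9 + 24 + 35 + 48 + 26) / 8 = 37.25

37.25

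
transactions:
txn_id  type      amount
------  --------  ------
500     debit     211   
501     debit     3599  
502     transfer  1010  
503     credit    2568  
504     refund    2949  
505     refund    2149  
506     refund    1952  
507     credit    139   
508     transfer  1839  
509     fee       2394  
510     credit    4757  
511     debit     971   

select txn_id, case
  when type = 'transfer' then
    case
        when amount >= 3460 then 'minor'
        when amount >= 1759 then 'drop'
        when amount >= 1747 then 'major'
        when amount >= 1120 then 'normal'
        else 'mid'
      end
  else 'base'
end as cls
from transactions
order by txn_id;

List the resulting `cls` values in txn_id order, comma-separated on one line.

base, base, mid, base, base, base, base, base, drop, base, base, base

txn_id=500: type='debit' → outer ELSE → base
txn_id=501: type='debit' → outer ELSE → base
txn_id=502: type='transfer' → inner[ELSE] → mid
txn_id=503: type='credit' → outer ELSE → base
txn_id=504: type='refund' → outer ELSE → base
txn_id=505: type='refund' → outer ELSE → base
txn_id=506: type='refund' → outer ELSE → base
txn_id=507: type='credit' → outer ELSE → base
txn_id=508: type='transfer' → inner[amount >= 1759] → drop
txn_id=509: type='fee' → outer ELSE → base
txn_id=510: type='credit' → outer ELSE → base
txn_id=511: type='debit' → outer ELSE → base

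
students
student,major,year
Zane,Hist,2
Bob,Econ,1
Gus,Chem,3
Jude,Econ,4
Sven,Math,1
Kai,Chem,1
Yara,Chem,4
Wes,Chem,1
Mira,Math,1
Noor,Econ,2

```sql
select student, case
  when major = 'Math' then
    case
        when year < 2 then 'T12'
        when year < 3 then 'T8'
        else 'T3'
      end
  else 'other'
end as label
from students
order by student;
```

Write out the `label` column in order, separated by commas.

student=Bob: major='Econ' → outer ELSE → other
student=Gus: major='Chem' → outer ELSE → other
student=Jude: major='Econ' → outer ELSE → other
student=Kai: major='Chem' → outer ELSE → other
student=Mira: major='Math' → inner[year < 2] → T12
student=Noor: major='Econ' → outer ELSE → other
student=Sven: major='Math' → inner[year < 2] → T12
student=Wes: major='Chem' → outer ELSE → other
student=Yara: major='Chem' → outer ELSE → other
student=Zane: major='Hist' → outer ELSE → other

other, other, other, other, T12, other, T12, other, other, other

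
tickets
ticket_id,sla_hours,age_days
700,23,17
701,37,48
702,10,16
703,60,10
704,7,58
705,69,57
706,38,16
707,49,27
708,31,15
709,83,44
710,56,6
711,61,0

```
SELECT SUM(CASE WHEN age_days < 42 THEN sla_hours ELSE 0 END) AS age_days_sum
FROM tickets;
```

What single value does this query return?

ticket_id=700: ✓ → 23
ticket_id=701: ✗
ticket_id=702: ✓ → 10
ticket_id=703: ✓ → 60
ticket_id=704: ✗
ticket_id=705: ✗
ticket_id=706: ✓ → 38
ticket_id=707: ✓ → 49
ticket_id=708: ✓ → 31
ticket_id=709: ✗
ticket_id=710: ✓ → 56
ticket_id=711: ✓ → 61
age_days_sum = 23 + 10 + 60 + 38 + 49 + 31 + 56 + 61 = 328

328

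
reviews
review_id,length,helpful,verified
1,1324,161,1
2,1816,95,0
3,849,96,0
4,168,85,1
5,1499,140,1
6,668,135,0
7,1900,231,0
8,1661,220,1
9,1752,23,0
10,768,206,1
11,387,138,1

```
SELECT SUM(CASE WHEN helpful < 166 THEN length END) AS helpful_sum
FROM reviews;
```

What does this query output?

8463

review_id=1: ✓ → 1324
review_id=2: ✓ → 1816
review_id=3: ✓ → 849
review_id=4: ✓ → 168
review_id=5: ✓ → 1499
review_id=6: ✓ → 668
review_id=7: ✗
review_id=8: ✗
review_id=9: ✓ → 1752
review_id=10: ✗
review_id=11: ✓ → 387
helpful_sum = 1324 + 1816 + 849 + 168 + 1499 + 668 + 1752 + 387 = 8463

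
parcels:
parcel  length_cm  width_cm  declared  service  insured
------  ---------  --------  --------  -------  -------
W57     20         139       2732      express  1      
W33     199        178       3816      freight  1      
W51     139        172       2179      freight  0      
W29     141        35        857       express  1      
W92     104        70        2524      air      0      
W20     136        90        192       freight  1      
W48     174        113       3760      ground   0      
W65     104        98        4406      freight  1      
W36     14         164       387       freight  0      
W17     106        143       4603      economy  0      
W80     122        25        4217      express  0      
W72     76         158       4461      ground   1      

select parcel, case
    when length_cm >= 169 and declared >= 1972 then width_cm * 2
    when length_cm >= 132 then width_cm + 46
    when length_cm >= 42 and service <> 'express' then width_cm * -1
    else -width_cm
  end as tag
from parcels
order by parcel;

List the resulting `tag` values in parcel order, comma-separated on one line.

-143, 136, 81, 356, -164, 226, 218, -139, -98, -158, -25, -70

parcel=W17: length_cm >= 42 and service <> 'express' → -143
parcel=W20: length_cm >= 132 → 136
parcel=W29: length_cm >= 132 → 81
parcel=W33: length_cm >= 169 and declared >= 1972 → 356
parcel=W36: ELSE → -164
parcel=W48: length_cm >= 169 and declared >= 1972 → 226
parcel=W51: length_cm >= 132 → 218
parcel=W57: ELSE → -139
parcel=W65: length_cm >= 42 and service <> 'express' → -98
parcel=W72: length_cm >= 42 and service <> 'express' → -158
parcel=W80: ELSE → -25
parcel=W92: length_cm >= 42 and service <> 'express' → -70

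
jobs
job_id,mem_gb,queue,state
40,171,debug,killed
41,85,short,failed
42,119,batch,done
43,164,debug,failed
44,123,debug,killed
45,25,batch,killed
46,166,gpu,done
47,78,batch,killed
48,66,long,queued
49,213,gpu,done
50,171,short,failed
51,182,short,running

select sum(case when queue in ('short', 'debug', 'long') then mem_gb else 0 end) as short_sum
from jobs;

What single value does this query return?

962

job_id=40: ✓ → 171
job_id=41: ✓ → 85
job_id=42: ✗
job_id=43: ✓ → 164
job_id=44: ✓ → 123
job_id=45: ✗
job_id=46: ✗
job_id=47: ✗
job_id=48: ✓ → 66
job_id=49: ✗
job_id=50: ✓ → 171
job_id=51: ✓ → 182
short_sum = 171 + 85 + 164 + 123 + 66 + 171 + 182 = 962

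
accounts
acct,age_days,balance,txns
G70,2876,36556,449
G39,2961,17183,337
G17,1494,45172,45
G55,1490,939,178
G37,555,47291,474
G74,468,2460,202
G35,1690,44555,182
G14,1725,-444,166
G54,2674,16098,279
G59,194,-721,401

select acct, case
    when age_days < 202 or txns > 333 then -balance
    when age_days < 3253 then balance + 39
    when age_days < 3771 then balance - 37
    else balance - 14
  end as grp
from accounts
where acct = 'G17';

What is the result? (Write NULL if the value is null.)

45211

acct = G17: age_days=1494, balance=45172, txns=45.
age_days < 202 or txns > 333 → false
age_days < 3253 → true → 45211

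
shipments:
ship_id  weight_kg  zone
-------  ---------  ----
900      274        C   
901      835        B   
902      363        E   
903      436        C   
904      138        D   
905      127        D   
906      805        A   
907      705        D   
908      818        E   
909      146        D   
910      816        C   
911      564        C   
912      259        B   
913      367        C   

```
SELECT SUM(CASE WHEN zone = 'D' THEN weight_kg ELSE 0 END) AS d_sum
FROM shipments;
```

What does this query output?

ship_id=900: ✗
ship_id=901: ✗
ship_id=902: ✗
ship_id=903: ✗
ship_id=904: ✓ → 138
ship_id=905: ✓ → 127
ship_id=906: ✗
ship_id=907: ✓ → 705
ship_id=908: ✗
ship_id=909: ✓ → 146
ship_id=910: ✗
ship_id=911: ✗
ship_id=912: ✗
ship_id=913: ✗
d_sum = 138 + 127 + 705 + 146 = 1116

1116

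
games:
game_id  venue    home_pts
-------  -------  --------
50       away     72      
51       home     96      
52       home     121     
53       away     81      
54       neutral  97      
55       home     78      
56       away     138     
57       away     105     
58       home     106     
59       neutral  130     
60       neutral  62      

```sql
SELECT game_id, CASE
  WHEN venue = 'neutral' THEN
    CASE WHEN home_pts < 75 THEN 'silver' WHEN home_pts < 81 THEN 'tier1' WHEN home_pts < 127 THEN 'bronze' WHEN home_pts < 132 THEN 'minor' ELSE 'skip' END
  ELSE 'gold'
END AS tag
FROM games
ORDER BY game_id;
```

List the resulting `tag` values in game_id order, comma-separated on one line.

gold, gold, gold, gold, bronze, gold, gold, gold, gold, minor, silver

game_id=50: venue='away' → outer ELSE → gold
game_id=51: venue='home' → outer ELSE → gold
game_id=52: venue='home' → outer ELSE → gold
game_id=53: venue='away' → outer ELSE → gold
game_id=54: venue='neutral' → inner[home_pts < 127] → bronze
game_id=55: venue='home' → outer ELSE → gold
game_id=56: venue='away' → outer ELSE → gold
game_id=57: venue='away' → outer ELSE → gold
game_id=58: venue='home' → outer ELSE → gold
game_id=59: venue='neutral' → inner[home_pts < 132] → minor
game_id=60: venue='neutral' → inner[home_pts < 75] → silver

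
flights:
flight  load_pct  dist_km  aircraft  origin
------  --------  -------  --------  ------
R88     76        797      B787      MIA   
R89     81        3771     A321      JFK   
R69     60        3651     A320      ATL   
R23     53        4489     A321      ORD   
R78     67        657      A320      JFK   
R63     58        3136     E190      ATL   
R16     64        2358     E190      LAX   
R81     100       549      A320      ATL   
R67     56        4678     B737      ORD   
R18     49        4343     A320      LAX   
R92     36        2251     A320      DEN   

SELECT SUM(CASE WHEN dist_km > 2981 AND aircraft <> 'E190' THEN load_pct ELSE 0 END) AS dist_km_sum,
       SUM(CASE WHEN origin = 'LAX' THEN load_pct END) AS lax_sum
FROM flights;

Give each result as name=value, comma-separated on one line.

[dist_km_sum: dist_km > 2981 AND aircraft <> 'E190']
flight=R88: ✗
flight=R89: ✓ → 81
flight=R69: ✓ → 60
flight=R23: ✓ → 53
flight=R78: ✗
flight=R63: ✗
flight=R16: ✗
flight=R81: ✗
flight=R67: ✓ → 56
flight=R18: ✓ → 49
flight=R92: ✗
dist_km_sum = 81 + 60 + 53 + 56 + 49 = 299
—
[lax_sum: origin = 'LAX']
flight=R88: ✗
flight=R89: ✗
flight=R69: ✗
flight=R23: ✗
flight=R78: ✗
flight=R63: ✗
flight=R16: ✓ → 64
flight=R81: ✗
flight=R67: ✗
flight=R18: ✓ → 49
flight=R92: ✗
lax_sum = 64 + 49 = 113

dist_km_sum=299, lax_sum=113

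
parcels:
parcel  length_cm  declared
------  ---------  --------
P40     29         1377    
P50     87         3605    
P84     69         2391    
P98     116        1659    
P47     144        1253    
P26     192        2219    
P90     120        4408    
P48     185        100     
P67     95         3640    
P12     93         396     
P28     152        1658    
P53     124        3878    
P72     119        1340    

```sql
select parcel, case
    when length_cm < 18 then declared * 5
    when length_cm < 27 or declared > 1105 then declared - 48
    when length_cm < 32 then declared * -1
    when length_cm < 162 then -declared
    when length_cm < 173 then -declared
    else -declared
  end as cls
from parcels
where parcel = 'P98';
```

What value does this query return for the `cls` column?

parcel = P98: length_cm=116, declared=1659.
length_cm < 18 → false
length_cm < 27 or declared > 1105 → true → 1611

1611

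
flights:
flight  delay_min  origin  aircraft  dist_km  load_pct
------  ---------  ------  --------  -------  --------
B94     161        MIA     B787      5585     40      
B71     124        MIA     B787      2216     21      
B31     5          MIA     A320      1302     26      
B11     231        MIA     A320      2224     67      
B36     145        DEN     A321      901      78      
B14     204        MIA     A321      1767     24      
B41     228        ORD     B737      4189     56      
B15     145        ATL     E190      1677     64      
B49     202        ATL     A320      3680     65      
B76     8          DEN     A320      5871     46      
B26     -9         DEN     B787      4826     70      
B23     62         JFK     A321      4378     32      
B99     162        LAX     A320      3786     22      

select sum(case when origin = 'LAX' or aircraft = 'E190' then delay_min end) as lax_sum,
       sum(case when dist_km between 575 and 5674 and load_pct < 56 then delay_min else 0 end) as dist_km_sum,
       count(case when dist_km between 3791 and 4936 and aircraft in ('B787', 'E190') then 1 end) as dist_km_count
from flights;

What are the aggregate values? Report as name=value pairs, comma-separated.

lax_sum=307, dist_km_sum=718, dist_km_count=1

[lax_sum: origin = 'LAX' or aircraft = 'E190']
flight=B94: ✗
flight=B71: ✗
flight=B31: ✗
flight=B11: ✗
flight=B36: ✗
flight=B14: ✗
flight=B41: ✗
flight=B15: ✓ → 145
flight=B49: ✗
flight=B76: ✗
flight=B26: ✗
flight=B23: ✗
flight=B99: ✓ → 162
lax_sum = 145 + 162 = 307
—
[dist_km_sum: dist_km between 575 and 5674 and load_pct < 56]
flight=B94: ✓ → 161
flight=B71: ✓ → 124
flight=B31: ✓ → 5
flight=B11: ✗
flight=B36: ✗
flight=B14: ✓ → 204
flight=B41: ✗
flight=B15: ✗
flight=B49: ✗
flight=B76: ✗
flight=B26: ✗
flight=B23: ✓ → 62
flight=B99: ✓ → 162
dist_km_sum = 161 + 124 + 5 + 204 + 62 + 162 = 718
—
[dist_km_count: dist_km between 3791 and 4936 and aircraft in ('B787', 'E190')]
flight=B94: ✗
flight=B71: ✗
flight=B31: ✗
flight=B11: ✗
flight=B36: ✗
flight=B14: ✗
flight=B41: ✗
flight=B15: ✗
flight=B49: ✗
flight=B76: ✗
flight=B26: ✓ → 1
flight=B23: ✗
flight=B99: ✗
dist_km_count = COUNT(1) = 1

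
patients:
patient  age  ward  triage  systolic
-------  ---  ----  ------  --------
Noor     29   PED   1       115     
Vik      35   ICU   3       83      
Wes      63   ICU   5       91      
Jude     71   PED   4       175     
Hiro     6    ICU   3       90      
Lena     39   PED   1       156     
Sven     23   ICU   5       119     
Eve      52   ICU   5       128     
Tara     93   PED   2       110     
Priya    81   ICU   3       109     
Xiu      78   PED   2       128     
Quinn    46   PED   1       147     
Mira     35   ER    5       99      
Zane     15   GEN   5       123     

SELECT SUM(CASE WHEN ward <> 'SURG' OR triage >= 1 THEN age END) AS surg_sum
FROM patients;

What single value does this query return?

patient=Noor: ✓ → 29
patient=Vik: ✓ → 35
patient=Wes: ✓ → 63
patient=Jude: ✓ → 71
patient=Hiro: ✓ → 6
patient=Lena: ✓ → 39
patient=Sven: ✓ → 23
patient=Eve: ✓ → 52
patient=Tara: ✓ → 93
patient=Priya: ✓ → 81
patient=Xiu: ✓ → 78
patient=Quinn: ✓ → 46
patient=Mira: ✓ → 35
patient=Zane: ✓ → 15
surg_sum = 29 + 35 + 63 + 71 + 6 + 39 + 23 + 52 + 93 + 81 + 78 + 46 + 35 + 15 = 666

666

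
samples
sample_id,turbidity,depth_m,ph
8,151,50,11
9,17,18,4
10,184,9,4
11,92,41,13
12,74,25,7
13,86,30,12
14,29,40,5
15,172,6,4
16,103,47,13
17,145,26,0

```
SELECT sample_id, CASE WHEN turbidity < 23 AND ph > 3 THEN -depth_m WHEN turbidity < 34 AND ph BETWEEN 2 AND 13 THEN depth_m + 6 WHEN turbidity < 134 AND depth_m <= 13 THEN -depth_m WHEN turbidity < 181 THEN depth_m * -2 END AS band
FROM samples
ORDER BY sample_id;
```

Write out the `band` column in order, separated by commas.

sample_id=8: turbidity < 181 → -100
sample_id=9: turbidity < 23 AND ph > 3 → -18
sample_id=10: (no match → NULL) → NULL
sample_id=11: turbidity < 181 → -82
sample_id=12: turbidity < 181 → -50
sample_id=13: turbidity < 181 → -60
sample_id=14: turbidity < 34 AND ph BETWEEN 2 AND 13 → 46
sample_id=15: turbidity < 181 → -12
sample_id=16: turbidity < 181 → -94
sample_id=17: turbidity < 181 → -52

-100, -18, NULL, -82, -50, -60, 46, -12, -94, -52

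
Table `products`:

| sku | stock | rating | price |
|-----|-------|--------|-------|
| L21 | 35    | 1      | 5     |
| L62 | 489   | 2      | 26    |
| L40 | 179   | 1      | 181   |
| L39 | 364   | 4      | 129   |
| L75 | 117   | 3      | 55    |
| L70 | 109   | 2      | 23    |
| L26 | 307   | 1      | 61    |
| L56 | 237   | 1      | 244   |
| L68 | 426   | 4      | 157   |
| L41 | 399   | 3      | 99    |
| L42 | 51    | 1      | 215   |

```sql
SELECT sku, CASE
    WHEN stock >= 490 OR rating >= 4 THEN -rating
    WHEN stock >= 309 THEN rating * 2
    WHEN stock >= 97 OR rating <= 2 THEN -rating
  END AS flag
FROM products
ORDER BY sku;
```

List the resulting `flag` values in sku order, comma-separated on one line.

sku=L21: stock >= 97 OR rating <= 2 → -1
sku=L26: stock >= 97 OR rating <= 2 → -1
sku=L39: stock >= 490 OR rating >= 4 → -4
sku=L40: stock >= 97 OR rating <= 2 → -1
sku=L41: stock >= 309 → 6
sku=L42: stock >= 97 OR rating <= 2 → -1
sku=L56: stock >= 97 OR rating <= 2 → -1
sku=L62: stock >= 309 → 4
sku=L68: stock >= 490 OR rating >= 4 → -4
sku=L70: stock >= 97 OR rating <= 2 → -2
sku=L75: stock >= 97 OR rating <= 2 → -3

-1, -1, -4, -1, 6, -1, -1, 4, -4, -2, -3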